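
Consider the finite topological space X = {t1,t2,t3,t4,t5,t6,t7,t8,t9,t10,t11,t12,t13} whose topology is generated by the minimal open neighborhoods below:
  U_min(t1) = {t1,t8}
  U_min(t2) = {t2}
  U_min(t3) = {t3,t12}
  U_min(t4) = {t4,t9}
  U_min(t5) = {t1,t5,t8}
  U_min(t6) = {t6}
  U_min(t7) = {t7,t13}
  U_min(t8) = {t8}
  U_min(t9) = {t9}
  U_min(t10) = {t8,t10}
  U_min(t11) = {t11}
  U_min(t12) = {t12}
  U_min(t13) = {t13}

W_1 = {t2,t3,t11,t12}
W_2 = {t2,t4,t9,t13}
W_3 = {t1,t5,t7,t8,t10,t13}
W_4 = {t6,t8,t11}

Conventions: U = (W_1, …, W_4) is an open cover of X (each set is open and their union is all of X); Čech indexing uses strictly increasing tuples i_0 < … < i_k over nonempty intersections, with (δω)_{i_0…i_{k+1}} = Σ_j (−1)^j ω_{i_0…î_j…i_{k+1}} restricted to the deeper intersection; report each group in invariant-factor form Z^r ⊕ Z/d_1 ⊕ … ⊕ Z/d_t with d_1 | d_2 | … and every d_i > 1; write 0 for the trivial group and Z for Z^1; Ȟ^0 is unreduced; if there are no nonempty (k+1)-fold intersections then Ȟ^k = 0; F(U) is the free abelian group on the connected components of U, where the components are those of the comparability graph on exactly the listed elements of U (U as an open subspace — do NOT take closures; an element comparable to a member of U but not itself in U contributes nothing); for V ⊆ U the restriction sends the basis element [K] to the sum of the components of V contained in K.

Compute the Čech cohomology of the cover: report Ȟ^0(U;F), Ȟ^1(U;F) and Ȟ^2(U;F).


cover nerve:
  W12={t2} W14={t11} W23={t13} W34={t8}
components per intersection:
  W1: {t2} {t3,t12} {t11}
  W2: {t2} {t4,t9} {t13}
  W3: {t1,t5,t8,t10} {t7,t13}
  W4: {t6} {t8} {t11}
  W12: {t2}
  W14: {t11}
  W23: {t13}
  W34: {t8}
C dims 11,4; δ0: rk 4, SNF 1^4
Ȟ^0: (11−4)−0=7 ⇒ Z^7
Ȟ^1: (4−0)−4=0 ⇒ 0
Ȟ^2: (0−0)−0=0 ⇒ 0

Ȟ^0(U;F) ≅ Z^7, Ȟ^1(U;F) ≅ 0, Ȟ^2(U;F) ≅ 0


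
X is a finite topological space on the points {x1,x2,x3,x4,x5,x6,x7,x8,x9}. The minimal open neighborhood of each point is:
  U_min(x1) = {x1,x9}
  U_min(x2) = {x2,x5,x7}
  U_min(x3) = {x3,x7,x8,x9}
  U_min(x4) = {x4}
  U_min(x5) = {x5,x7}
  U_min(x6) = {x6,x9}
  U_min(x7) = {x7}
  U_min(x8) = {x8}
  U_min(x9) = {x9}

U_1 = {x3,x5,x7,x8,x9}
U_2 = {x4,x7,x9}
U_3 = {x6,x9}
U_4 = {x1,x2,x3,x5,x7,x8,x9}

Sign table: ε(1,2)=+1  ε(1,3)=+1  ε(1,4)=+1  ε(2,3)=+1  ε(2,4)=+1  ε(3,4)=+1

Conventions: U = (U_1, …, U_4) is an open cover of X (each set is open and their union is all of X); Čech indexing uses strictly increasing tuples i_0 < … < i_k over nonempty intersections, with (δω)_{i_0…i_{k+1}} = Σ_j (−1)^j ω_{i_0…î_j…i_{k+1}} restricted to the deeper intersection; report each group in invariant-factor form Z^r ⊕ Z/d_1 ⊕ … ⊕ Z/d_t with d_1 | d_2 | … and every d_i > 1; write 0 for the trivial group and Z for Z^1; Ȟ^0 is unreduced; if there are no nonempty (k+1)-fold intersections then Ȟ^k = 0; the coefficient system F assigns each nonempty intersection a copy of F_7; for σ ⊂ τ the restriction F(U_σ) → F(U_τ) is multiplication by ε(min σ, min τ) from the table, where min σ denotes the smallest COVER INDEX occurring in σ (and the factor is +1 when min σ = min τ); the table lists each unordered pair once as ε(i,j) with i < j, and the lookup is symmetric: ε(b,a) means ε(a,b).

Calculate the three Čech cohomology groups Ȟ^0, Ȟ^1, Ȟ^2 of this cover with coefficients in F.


nerve simplices:
  U12={x7,x9} U13={x9} U14={x3,x5,x7,x8,x9} U23={x9} U24={x7,x9} U34={x9}
  U123={x9} U124={x7,x9} U134={x9} U234={x9}
  U1234={x9}
C dims 4,6,4,1; δ0: rk_F7 3; δ1: rk_F7 3; δ2: rk_F7 1
degree 0: 4−3−0 = 1 → Ȟ^0 ≅ Z/7
degree 1: 6−3−3 = 0 → Ȟ^1 ≅ 0
degree 2: 4−1−3 = 0 → Ȟ^2 ≅ 0

Ȟ^0 = Z/7,  Ȟ^1 = 0,  Ȟ^2 = 0


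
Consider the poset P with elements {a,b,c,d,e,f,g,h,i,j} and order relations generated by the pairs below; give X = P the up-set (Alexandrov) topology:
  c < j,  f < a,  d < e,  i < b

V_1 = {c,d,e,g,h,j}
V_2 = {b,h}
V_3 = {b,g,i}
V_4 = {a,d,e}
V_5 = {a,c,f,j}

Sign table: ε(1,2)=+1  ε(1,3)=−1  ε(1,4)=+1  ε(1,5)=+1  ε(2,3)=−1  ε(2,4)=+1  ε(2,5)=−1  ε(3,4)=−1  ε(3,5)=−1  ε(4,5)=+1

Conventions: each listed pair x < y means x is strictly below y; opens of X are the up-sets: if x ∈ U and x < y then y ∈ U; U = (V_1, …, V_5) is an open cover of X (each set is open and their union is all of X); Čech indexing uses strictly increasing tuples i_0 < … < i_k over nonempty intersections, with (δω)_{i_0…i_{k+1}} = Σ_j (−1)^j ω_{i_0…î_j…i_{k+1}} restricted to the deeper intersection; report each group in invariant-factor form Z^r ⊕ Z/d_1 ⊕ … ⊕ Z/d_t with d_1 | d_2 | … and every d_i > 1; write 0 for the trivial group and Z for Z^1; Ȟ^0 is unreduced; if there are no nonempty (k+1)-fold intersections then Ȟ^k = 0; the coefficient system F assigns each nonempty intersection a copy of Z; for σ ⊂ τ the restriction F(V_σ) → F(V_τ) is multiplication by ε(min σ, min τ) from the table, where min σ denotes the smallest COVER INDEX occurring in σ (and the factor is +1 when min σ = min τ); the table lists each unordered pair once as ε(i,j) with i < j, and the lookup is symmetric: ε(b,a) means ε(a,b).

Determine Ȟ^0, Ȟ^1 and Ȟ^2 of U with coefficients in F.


nerve of the cover:
  V12={h} V13={g} V14={d,e} V15={c,j} V23={b} V45={a}
C dims 5,6; δ0: rk 4, SNF 1^4
Ȟ^0 = (5 − 4) − 0 = 1, so Ȟ^0 ≅ Z
Ȟ^1 = (6 − 0) − 4 = 2, so Ȟ^1 ≅ Z^2
Ȟ^2 = (0 − 0) − 0 = 0, so Ȟ^2 ≅ 0

Ȟ^0 ≅ Z; Ȟ^1 ≅ Z^2; Ȟ^2 ≅ 0


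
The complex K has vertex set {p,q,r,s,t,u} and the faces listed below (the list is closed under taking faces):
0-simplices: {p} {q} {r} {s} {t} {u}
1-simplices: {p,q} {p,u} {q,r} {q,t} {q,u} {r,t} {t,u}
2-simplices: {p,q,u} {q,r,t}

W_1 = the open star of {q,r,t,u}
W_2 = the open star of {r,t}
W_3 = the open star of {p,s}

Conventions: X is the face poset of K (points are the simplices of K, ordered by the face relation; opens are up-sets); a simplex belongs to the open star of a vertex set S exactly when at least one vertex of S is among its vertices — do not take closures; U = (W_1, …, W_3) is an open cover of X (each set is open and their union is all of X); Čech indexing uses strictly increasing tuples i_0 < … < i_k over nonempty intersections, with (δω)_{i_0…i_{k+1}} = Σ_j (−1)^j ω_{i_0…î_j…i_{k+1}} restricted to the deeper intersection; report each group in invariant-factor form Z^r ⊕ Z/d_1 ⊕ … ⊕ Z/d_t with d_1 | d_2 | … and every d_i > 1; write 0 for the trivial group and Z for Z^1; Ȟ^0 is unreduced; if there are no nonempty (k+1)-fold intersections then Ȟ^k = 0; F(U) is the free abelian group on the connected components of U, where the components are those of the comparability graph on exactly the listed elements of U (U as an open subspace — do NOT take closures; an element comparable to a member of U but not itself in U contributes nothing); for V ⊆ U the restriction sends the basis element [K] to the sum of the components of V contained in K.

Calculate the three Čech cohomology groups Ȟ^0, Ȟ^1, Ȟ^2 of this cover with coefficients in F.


Ȟ^0(U;F) ≅ Z^2, Ȟ^1(U;F) ≅ 0 and Ȟ^2(U;F) ≅ 0

nerve of the cover:
  W1={{q},{r},{t},{u},{p,q},{p,u},{q,r},{q,t},{q,u},{r,t},{t,u},{p,q,u},{q,r,t}} W2={{r},{t},{q,r},{q,t},{r,t},{t,u},{q,r,t}} W3={{p},{s},{p,q},{p,u},{p,q,u}}
  W12={{r},{t},{q,r},{q,t},{r,t},{t,u},{q,r,t}} W13={{p,q},{p,u},{p,q,u}}
components per intersection:
  W1: {{q},{r},{t},{u},{p,q},{p,u},{q,r},{q,t},{q,u},{r,t},{t,u},{p,q,u},{q,r,t}}
  W2: {{r},{t},{q,r},{q,t},{r,t},{t,u},{q,r,t}}
  W3: {{p},{p,q},{p,u},{p,q,u}} {{s}}
  W12: {{r},{t},{q,r},{q,t},{r,t},{t,u},{q,r,t}}
  W13: {{p,q},{p,u},{p,q,u}}
C dims 4,2; δ0: rk 2, SNF 1^2
Ȟ^0 = (4 − 2) − 0 = 2, so Ȟ^0 ≅ Z^2
Ȟ^1 = (2 − 0) − 2 = 0, so Ȟ^1 ≅ 0
Ȟ^2 = (0 − 0) − 0 = 0, so Ȟ^2 ≅ 0


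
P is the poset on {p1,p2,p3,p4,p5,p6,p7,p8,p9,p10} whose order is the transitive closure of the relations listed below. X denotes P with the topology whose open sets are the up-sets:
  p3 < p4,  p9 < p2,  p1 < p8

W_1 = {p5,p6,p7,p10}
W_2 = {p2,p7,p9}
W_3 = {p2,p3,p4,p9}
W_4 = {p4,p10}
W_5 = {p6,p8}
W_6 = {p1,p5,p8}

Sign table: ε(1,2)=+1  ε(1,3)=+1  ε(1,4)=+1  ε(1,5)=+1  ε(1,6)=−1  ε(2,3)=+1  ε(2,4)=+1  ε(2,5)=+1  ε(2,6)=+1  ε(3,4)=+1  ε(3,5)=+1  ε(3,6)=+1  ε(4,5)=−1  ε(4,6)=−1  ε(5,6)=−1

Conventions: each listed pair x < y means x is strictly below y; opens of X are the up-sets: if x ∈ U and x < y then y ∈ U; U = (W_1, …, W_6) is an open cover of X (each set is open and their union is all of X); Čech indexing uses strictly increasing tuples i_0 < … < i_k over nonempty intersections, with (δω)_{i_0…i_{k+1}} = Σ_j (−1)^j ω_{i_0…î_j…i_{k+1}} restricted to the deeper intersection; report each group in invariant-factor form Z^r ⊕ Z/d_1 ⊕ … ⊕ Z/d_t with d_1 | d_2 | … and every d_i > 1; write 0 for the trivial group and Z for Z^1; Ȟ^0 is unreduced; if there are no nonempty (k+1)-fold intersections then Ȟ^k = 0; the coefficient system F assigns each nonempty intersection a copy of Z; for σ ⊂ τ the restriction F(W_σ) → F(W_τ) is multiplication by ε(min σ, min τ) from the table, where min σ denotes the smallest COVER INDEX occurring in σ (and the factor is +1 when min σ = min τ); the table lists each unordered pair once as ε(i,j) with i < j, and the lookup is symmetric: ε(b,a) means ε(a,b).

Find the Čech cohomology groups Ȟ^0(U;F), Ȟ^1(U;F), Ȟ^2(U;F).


Ȟ^0 ≅ Z,  Ȟ^1 ≅ Z^2,  Ȟ^2 ≅ 0

nonempty intersections:
  W12={p7} W14={p10} W15={p6} W16={p5} W23={p2,p9} W34={p4} W56={p8}
C dims 6,7; δ0: rk 5, SNF 1^5
Ȟ^0: (6−5)−0=1 ⇒ Z
Ȟ^1: (7−0)−5=2 ⇒ Z^2
Ȟ^2: (0−0)−0=0 ⇒ 0


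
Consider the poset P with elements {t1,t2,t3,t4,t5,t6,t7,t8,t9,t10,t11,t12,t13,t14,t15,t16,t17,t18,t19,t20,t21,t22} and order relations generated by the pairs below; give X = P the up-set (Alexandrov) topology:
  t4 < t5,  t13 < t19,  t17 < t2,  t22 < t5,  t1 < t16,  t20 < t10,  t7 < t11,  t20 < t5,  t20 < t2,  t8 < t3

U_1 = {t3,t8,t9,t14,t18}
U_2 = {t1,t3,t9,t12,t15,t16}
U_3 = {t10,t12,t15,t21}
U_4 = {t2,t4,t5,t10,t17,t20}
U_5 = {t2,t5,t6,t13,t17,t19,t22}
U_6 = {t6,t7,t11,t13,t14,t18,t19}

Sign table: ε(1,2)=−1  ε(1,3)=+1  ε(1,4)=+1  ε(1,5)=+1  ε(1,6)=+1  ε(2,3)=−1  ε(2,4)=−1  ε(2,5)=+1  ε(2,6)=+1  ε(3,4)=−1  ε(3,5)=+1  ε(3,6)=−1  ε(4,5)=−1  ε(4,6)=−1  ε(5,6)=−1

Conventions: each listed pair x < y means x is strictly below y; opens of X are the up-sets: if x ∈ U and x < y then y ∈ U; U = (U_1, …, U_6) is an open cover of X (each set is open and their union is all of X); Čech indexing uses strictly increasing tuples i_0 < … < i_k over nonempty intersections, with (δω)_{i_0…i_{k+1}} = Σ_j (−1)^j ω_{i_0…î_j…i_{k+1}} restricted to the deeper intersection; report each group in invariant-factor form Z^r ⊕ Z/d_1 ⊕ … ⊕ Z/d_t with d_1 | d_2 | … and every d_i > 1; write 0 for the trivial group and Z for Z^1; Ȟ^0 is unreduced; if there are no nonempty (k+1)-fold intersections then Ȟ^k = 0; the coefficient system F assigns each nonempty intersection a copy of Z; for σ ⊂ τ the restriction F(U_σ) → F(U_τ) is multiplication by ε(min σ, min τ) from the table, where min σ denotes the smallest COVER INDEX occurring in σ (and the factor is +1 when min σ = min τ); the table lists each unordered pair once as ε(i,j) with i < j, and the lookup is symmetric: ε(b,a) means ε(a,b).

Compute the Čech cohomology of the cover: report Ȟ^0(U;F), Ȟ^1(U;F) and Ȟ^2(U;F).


Ȟ^0(U;F) ≅ 0; Ȟ^1(U;F) ≅ Z/2; Ȟ^2(U;F) ≅ 0

nerve of the cover:
  U12={t3,t9} U16={t14,t18} U23={t12,t15} U34={t10} U45={t2,t5,t17} U56={t6,t13,t19}
C dims 6,6; δ0: rk 6, SNF 1^5·2
Ȟ^0 = (6 − 6) − 0 = 0, so Ȟ^0 ≅ 0
Ȟ^1 = (6 − 0) − 6 = 0 plus torsion [2], so Ȟ^1 ≅ Z/2
Ȟ^2 = (0 − 0) − 0 = 0, so Ȟ^2 ≅ 0


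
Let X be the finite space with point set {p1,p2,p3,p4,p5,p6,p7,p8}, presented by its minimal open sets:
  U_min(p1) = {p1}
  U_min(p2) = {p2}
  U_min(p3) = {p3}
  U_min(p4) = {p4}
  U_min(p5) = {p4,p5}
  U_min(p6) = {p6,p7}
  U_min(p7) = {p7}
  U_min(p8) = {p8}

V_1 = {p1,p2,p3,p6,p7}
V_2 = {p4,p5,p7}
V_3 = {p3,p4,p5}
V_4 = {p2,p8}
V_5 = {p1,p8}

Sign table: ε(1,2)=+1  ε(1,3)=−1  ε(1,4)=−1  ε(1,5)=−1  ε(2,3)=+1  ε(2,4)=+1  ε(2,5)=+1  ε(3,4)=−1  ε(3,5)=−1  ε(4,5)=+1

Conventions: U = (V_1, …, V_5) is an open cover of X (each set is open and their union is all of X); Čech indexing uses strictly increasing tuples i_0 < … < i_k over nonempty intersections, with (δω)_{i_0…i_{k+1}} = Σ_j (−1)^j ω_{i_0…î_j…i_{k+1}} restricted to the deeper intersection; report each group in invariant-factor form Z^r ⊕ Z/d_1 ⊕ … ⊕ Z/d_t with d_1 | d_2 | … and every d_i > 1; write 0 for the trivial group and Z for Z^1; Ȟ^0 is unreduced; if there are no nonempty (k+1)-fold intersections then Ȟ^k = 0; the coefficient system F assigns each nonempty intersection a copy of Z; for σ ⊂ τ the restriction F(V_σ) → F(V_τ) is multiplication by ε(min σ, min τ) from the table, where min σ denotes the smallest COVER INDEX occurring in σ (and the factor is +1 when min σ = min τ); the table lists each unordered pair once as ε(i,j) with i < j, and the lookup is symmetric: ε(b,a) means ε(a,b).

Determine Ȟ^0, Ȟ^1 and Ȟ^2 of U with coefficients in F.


Ȟ^0 = 0, Ȟ^1 = Z ⊕ Z/2 and Ȟ^2 = 0

nerve of the cover:
  V12={p7} V13={p3} V14={p2} V15={p1} V23={p4,p5} V45={p8}
C dims 5,6; δ0: rk 5, SNF 1^4·2
Ȟ^0 = (5 − 5) − 0 = 0, so Ȟ^0 ≅ 0
Ȟ^1 = (6 − 0) − 5 = 1 plus torsion [2], so Ȟ^1 ≅ Z ⊕ Z/2
Ȟ^2 = (0 − 0) − 0 = 0, so Ȟ^2 ≅ 0


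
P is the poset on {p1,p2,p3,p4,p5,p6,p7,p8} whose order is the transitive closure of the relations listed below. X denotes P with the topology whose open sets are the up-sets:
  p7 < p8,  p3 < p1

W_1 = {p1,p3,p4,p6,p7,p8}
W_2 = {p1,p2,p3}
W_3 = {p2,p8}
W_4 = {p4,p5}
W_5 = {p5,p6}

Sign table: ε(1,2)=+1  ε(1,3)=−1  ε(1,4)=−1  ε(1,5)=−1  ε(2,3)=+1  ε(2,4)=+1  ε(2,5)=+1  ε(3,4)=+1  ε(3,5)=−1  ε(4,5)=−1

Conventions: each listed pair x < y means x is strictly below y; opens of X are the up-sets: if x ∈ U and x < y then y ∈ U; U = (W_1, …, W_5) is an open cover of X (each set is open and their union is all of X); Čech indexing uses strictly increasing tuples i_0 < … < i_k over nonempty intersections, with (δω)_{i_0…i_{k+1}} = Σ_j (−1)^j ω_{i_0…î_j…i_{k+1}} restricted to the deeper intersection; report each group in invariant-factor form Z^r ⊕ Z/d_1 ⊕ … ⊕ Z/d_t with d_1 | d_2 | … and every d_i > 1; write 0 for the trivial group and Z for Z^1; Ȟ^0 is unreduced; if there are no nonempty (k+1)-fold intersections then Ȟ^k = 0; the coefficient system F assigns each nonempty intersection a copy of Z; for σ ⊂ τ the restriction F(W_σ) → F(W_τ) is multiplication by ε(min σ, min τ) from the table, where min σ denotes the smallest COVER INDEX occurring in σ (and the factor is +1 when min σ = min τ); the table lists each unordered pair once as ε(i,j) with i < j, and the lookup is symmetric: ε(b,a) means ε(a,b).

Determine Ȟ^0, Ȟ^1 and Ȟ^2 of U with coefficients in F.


intersection data:
  W12={p1,p3} W13={p8} W14={p4} W15={p6} W23={p2} W45={p5}
C dims 5,6; δ0: rk 5, SNF 1^4·2
Ȟ^0 = (5 − 5) − 0 = 0, so Ȟ^0 ≅ 0
Ȟ^1 = (6 − 0) − 5 = 1 plus torsion [2], so Ȟ^1 ≅ Z ⊕ Z/2
Ȟ^2 = (0 − 0) − 0 = 0, so Ȟ^2 ≅ 0

Ȟ^0(U;F) ≅ 0, Ȟ^1(U;F) ≅ Z ⊕ Z/2, Ȟ^2(U;F) ≅ 0


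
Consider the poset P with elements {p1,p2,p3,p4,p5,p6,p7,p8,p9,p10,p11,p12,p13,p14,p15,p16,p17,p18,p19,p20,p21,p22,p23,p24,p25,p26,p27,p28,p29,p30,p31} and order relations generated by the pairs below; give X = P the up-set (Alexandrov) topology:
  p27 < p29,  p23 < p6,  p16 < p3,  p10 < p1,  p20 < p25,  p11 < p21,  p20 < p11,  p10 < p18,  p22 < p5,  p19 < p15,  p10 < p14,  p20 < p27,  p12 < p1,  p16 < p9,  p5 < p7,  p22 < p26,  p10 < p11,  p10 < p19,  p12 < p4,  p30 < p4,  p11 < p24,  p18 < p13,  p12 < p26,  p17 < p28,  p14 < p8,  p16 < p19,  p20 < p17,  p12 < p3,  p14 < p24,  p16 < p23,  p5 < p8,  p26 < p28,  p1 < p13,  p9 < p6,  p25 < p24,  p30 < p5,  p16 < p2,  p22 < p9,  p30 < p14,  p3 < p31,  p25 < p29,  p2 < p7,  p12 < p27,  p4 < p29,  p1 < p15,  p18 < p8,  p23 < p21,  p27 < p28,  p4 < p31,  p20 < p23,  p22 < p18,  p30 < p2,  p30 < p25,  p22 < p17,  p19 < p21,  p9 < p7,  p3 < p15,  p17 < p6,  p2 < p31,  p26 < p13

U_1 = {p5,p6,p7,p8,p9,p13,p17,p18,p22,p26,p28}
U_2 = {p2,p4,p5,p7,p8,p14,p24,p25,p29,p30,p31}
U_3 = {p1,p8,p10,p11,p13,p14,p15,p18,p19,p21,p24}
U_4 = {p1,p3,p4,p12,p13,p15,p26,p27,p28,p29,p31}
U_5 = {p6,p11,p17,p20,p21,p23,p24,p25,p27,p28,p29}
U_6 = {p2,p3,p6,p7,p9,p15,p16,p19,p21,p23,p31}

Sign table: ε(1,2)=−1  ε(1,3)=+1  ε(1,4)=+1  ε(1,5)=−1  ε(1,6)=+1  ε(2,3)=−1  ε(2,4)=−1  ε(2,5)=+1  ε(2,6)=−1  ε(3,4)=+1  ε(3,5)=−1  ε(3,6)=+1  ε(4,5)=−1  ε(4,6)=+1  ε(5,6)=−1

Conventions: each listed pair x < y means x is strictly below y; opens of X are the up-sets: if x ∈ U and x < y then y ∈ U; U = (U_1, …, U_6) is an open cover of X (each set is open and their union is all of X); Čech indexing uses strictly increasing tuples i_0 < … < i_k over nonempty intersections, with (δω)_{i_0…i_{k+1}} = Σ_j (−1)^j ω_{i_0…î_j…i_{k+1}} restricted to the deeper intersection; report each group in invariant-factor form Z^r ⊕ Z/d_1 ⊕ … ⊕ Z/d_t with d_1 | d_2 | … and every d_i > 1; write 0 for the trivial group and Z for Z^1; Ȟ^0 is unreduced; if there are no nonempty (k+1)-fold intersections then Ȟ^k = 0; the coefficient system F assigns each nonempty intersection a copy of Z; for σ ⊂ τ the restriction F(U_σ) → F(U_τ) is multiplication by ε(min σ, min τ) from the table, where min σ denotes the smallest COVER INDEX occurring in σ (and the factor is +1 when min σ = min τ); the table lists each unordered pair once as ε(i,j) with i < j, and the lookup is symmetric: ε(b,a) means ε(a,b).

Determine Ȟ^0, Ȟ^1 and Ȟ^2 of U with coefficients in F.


Ȟ^0 = Z, Ȟ^1 = 0 and Ȟ^2 = Z/2

nonempty overlaps:
  U12={p5,p7,p8} U13={p8,p13,p18} U14={p13,p26,p28} U15={p6,p17,p28} U16={p6,p7,p9} U23={p8,p14,p24} U24={p4,p29,p31} U25={p24,p25,p29} U26={p2,p7,p31} U34={p1,p13,p15} U35={p11,p21,p24} U36={p15,p19,p21} U45={p27,p28,p29} U46={p3,p15,p31} U56={p6,p21,p23}
  U123={p8} U126={p7} U134={p13} U145={p28} U156={p6} U235={p24} U245={p29} U246={p31} U346={p15} U356={p21}
C dims 6,15,10; δ0: rk 5, SNF 1^5; δ1: rk 10, SNF 1^9·2
degree 0: 6−5−0 = 1 → Ȟ^0 ≅ Z
degree 1: 15−10−5 = 0 → Ȟ^1 ≅ 0
degree 2: 10−0−10 = 0 plus torsion [2] → Ȟ^2 ≅ Z/2


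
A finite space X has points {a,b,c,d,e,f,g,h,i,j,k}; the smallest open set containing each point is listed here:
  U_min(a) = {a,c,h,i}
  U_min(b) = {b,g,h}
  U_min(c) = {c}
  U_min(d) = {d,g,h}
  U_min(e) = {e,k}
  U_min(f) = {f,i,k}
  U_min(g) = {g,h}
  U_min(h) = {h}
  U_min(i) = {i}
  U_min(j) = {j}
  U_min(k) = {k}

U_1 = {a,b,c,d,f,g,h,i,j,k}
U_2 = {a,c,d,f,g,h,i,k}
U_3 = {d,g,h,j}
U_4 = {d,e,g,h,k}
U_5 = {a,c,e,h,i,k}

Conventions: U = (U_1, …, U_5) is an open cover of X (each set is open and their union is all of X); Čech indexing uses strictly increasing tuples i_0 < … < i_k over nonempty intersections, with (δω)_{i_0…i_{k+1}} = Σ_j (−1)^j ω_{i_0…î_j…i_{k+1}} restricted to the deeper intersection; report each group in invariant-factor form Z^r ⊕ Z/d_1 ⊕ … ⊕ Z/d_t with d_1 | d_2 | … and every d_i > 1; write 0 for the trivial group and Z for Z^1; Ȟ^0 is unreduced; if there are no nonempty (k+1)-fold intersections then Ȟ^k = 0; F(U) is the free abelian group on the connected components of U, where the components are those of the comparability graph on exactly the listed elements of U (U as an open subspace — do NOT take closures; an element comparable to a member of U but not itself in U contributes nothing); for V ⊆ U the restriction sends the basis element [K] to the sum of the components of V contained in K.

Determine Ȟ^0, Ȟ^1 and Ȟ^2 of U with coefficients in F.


nerve of the cover:
  U12={a,c,d,f,g,h,i,k} U13={d,g,h,j} U14={d,g,h,k} U15={a,c,h,i,k} U23={d,g,h} U24={d,g,h,k} U25={a,c,h,i,k} U34={d,g,h} U35={h} U45={e,h,k}
  U123={d,g,h} U124={d,g,h,k} U125={a,c,h,i,k} U134={d,g,h} U135={h} U145={h,k} U234={d,g,h} U235={h} U245={h,k} U345={h}
  U1234={d,g,h} U1235={h} U1245={h,k} U1345={h} U2345={h}
  U12345={h}
components per intersection:
  U1: {a,b,c,d,f,g,h,i,k} {j}
  U2: {a,c,d,f,g,h,i,k}
  U3: {d,g,h} {j}
  U4: {d,g,h} {e,k}
  U5: {a,c,h,i} {e,k}
  U12: {a,c,d,f,g,h,i,k}
  U13: {d,g,h} {j}
  U14: {d,g,h} {k}
  U15: {a,c,h,i} {k}
  U23: {d,g,h}
  U24: {d,g,h} {k}
  U25: {a,c,h,i} {k}
  U34: {d,g,h}
  U35: {h}
  U45: {e,k} {h}
  U123: {d,g,h}
  U124: {d,g,h} {k}
  U125: {a,c,h,i} {k}
  U134: {d,g,h}
  U135: {h}
  U145: {h} {k}
  U234: {d,g,h}
  U235: {h}
  U245: {h} {k}
  U345: {h}
  U1234: {d,g,h}
  U1235: {h}
  U1245: {h} {k}
  U1345: {h}
  U2345: {h}
  U12345: {h}
C dims 9,16,14,6; δ0: rk 7, SNF 1^7; δ1: rk 9, SNF 1^9; δ2: rk 5, SNF 1^5
Ȟ^0 = (9 − 7) − 0 = 2, so Ȟ^0 ≅ Z^2
Ȟ^1 = (16 − 9) − 7 = 0, so Ȟ^1 ≅ 0
Ȟ^2 = (14 − 5) − 9 = 0, so Ȟ^2 ≅ 0

Ȟ^0 = Z^2; Ȟ^1 = 0; Ȟ^2 = 0


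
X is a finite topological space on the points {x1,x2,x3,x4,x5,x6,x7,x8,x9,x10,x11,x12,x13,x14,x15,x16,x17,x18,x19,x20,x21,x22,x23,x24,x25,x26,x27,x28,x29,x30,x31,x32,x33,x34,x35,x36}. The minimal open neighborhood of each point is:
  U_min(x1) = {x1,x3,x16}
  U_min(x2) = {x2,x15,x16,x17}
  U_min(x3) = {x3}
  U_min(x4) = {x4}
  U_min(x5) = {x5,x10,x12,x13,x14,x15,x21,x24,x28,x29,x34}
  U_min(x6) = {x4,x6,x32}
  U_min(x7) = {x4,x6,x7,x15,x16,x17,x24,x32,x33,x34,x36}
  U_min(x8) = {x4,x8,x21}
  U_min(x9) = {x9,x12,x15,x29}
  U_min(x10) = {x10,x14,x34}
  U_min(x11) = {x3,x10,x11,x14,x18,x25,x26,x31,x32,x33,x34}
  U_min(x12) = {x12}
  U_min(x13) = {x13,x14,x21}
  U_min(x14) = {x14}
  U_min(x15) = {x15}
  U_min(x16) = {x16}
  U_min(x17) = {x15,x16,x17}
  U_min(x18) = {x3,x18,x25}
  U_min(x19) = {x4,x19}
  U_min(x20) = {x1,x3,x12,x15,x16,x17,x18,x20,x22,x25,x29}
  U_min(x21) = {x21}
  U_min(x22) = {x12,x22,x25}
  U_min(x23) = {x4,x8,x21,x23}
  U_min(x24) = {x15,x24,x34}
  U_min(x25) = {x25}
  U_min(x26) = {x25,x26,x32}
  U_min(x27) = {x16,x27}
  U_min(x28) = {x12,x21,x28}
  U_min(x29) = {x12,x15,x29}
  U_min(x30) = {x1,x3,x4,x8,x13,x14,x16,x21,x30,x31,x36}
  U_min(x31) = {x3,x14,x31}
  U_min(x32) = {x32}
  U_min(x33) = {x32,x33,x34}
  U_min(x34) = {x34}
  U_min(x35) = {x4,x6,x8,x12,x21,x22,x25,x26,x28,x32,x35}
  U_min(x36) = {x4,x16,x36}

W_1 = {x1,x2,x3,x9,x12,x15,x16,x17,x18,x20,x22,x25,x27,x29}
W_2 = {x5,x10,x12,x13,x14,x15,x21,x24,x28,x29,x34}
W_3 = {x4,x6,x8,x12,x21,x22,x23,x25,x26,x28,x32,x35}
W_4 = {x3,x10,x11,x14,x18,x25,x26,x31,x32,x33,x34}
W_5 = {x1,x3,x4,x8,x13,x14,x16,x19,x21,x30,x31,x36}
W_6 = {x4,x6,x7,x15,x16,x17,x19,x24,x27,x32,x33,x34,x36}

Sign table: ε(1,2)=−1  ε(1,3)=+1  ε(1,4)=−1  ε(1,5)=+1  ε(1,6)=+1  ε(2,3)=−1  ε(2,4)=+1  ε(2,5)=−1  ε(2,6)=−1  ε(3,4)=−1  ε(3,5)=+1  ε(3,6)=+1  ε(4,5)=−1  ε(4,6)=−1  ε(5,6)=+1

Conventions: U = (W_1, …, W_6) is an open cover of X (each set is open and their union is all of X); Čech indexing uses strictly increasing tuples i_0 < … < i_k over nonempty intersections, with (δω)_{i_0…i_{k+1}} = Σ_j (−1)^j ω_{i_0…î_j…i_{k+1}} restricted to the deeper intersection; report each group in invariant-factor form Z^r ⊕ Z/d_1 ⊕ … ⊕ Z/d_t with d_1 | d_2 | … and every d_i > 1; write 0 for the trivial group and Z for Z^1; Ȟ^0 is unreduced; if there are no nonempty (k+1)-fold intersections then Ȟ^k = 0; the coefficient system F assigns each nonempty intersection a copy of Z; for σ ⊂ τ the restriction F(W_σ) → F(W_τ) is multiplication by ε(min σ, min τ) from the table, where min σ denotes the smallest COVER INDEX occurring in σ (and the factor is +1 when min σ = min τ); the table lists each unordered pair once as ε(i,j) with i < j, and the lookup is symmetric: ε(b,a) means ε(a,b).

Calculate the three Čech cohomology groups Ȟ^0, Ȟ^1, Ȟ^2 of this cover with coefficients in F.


intersection data:
  W12={x12,x15,x29} W13={x12,x22,x25} W14={x3,x18,x25} W15={x1,x3,x16} W16={x15,x16,x17,x27} W23={x12,x21,x28} W24={x10,x14,x34} W25={x13,x14,x21} W26={x15,x24,x34} W34={x25,x26,x32} W35={x4,x8,x21} W36={x4,x6,x32} W45={x3,x14,x31} W46={x32,x33,x34} W56={x4,x16,x19,x36}
  W123={x12} W126={x15} W134={x25} W145={x3} W156={x16} W235={x21} W245={x14} W246={x34} W346={x32} W356={x4}
C dims 6,15,10; δ0: rk 5, SNF 1^5; δ1: rk 10, SNF 1^9·2
Ȟ^0 = (6 − 5) − 0 = 1, so Ȟ^0 ≅ Z
Ȟ^1 = (15 − 10) − 5 = 0, so Ȟ^1 ≅ 0
Ȟ^2 = (10 − 0) − 10 = 0 plus torsion [2], so Ȟ^2 ≅ Z/2

Ȟ^0 = Z; Ȟ^1 = 0; Ȟ^2 = Z/2


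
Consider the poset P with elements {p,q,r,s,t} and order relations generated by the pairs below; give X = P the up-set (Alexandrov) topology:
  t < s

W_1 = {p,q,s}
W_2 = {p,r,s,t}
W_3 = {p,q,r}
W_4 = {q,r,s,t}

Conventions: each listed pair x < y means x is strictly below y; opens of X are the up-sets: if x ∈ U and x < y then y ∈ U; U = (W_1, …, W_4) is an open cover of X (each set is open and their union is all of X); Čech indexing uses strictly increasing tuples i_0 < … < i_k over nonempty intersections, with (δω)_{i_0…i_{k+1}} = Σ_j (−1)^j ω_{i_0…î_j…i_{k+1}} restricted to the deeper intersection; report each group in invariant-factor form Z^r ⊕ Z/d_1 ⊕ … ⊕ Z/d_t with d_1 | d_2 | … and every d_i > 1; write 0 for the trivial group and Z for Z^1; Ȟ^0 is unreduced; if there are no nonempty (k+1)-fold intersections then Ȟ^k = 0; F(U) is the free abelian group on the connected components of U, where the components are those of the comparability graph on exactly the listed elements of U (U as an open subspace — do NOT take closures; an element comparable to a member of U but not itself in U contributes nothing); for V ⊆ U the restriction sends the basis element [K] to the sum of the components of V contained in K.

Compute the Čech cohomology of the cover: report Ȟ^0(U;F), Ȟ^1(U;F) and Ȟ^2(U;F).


nerve of the cover:
  W12={p,s} W13={p,q} W14={q,s} W23={p,r} W24={r,s,t} W34={q,r}
  W123={p} W124={s} W134={q} W234={r}
components per intersection:
  W1: {p} {q} {s}
  W2: {p} {r} {s,t}
  W3: {p} {q} {r}
  W4: {q} {r} {s,t}
  W12: {p} {s}
  W13: {p} {q}
  W14: {q} {s}
  W23: {p} {r}
  W24: {r} {s,t}
  W34: {q} {r}
  W123: {p}
  W124: {s}
  W134: {q}
  W234: {r}
C dims 12,12,4; δ0: rk 8, SNF 1^8; δ1: rk 4, SNF 1^4
Ȟ^0 = (12 − 8) − 0 = 4, so Ȟ^0 ≅ Z^4
Ȟ^1 = (12 − 4) − 8 = 0, so Ȟ^1 ≅ 0
Ȟ^2 = (4 − 0) − 4 = 0, so Ȟ^2 ≅ 0

Ȟ^0 ≅ Z^4; Ȟ^1 ≅ 0; Ȟ^2 ≅ 0


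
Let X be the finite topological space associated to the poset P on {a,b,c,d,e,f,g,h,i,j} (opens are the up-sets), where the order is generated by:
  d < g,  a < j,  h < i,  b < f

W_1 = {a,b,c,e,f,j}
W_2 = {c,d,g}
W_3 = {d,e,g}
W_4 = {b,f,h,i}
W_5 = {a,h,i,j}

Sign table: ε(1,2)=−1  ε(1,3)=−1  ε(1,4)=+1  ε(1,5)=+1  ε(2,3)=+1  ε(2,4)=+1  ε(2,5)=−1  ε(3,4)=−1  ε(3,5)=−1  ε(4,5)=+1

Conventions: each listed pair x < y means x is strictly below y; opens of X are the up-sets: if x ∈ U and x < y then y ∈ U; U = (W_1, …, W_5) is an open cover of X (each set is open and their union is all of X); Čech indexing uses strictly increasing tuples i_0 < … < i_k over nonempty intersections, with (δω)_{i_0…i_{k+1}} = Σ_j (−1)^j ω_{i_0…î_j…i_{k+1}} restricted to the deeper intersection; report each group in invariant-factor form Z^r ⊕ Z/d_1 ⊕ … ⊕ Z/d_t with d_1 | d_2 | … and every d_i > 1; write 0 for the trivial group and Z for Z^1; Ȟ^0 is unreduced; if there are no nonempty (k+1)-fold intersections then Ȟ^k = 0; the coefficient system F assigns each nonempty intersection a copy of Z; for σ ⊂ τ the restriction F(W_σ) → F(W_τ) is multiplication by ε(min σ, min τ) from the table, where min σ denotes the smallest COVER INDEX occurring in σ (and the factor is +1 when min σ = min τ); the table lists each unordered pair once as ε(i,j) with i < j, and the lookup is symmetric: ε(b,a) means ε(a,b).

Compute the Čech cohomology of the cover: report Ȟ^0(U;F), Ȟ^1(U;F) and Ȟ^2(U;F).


nerve of the cover:
  W12={c} W13={e} W14={b,f} W15={a,j} W23={d,g} W45={h,i}
C dims 5,6; δ0: rk 4, SNF 1^4
Ȟ^0 = (5 − 4) − 0 = 1, so Ȟ^0 ≅ Z
Ȟ^1 = (6 − 0) − 4 = 2, so Ȟ^1 ≅ Z^2
Ȟ^2 = (0 − 0) − 0 = 0, so Ȟ^2 ≅ 0

Ȟ^0(U;F) ≅ Z,  Ȟ^1(U;F) ≅ Z^2,  Ȟ^2(U;F) ≅ 0


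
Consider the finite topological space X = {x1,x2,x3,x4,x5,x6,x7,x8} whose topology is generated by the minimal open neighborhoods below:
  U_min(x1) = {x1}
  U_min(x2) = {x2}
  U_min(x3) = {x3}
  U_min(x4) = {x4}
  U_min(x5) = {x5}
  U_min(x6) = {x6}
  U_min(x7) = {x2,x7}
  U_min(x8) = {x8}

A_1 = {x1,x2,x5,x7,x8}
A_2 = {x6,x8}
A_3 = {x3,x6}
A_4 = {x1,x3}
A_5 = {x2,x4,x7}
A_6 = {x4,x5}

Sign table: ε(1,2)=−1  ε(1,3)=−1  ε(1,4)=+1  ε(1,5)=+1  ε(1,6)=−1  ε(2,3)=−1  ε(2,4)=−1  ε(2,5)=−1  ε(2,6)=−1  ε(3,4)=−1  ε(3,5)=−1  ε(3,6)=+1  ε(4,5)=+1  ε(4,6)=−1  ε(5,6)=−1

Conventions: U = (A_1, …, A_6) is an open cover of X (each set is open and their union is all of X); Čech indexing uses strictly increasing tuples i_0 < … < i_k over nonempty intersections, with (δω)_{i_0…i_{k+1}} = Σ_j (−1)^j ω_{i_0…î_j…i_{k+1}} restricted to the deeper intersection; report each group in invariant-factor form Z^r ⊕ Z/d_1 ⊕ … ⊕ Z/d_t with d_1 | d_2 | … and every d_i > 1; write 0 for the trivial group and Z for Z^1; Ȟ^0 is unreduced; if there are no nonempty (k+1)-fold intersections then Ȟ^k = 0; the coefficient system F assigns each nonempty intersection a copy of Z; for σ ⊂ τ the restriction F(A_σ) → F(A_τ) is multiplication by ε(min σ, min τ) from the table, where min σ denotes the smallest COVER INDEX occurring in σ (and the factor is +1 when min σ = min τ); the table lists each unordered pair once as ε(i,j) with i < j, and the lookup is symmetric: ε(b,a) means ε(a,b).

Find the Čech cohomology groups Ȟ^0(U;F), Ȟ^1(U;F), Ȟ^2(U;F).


nonempty overlaps:
  A12={x8} A14={x1} A15={x2,x7} A16={x5} A23={x6} A34={x3} A56={x4}
C dims 6,7; δ0: rk 6, SNF 1^5·2
degree 0: 6−6−0 = 0 → Ȟ^0 ≅ 0
degree 1: 7−0−6 = 1 plus torsion [2] → Ȟ^1 ≅ Z ⊕ Z/2
degree 2: 0−0−0 = 0 → Ȟ^2 ≅ 0

Ȟ^0(U;F) ≅ 0,  Ȟ^1(U;F) ≅ Z ⊕ Z/2,  Ȟ^2(U;F) ≅ 0


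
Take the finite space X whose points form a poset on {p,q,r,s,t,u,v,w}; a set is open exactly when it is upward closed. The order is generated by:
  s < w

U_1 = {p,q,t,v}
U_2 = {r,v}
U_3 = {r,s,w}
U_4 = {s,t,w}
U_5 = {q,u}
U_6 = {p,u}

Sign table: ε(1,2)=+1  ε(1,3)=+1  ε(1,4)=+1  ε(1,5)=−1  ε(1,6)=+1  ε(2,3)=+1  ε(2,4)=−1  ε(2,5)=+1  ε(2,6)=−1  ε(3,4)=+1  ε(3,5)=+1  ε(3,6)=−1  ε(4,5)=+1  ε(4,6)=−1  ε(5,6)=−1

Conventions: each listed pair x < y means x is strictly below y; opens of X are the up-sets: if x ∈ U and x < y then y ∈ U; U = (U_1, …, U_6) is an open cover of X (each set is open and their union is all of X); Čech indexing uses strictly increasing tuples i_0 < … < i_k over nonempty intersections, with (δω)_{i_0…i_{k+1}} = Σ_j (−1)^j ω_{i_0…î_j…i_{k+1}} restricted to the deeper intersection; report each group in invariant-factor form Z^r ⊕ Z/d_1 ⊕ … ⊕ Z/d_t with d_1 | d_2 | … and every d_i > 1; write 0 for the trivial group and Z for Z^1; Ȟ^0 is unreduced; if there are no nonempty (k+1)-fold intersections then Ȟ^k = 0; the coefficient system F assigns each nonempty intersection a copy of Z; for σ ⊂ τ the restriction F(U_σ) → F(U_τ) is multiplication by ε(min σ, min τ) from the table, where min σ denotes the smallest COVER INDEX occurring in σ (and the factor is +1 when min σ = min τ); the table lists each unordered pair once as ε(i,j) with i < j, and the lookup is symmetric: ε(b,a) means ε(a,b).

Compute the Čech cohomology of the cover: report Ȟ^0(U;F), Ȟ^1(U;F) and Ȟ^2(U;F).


nerve simplices:
  U12={v} U14={t} U15={q} U16={p} U23={r} U34={s,w} U56={u}
C dims 6,7; δ0: rk 5, SNF 1^5
degree 0: 6−5−0 = 1 → Ȟ^0 ≅ Z
degree 1: 7−0−5 = 2 → Ȟ^1 ≅ Z^2
degree 2: 0−0−0 = 0 → Ȟ^2 ≅ 0

Ȟ^0(U;F) ≅ Z, Ȟ^1(U;F) ≅ Z^2, Ȟ^2(U;F) ≅ 0


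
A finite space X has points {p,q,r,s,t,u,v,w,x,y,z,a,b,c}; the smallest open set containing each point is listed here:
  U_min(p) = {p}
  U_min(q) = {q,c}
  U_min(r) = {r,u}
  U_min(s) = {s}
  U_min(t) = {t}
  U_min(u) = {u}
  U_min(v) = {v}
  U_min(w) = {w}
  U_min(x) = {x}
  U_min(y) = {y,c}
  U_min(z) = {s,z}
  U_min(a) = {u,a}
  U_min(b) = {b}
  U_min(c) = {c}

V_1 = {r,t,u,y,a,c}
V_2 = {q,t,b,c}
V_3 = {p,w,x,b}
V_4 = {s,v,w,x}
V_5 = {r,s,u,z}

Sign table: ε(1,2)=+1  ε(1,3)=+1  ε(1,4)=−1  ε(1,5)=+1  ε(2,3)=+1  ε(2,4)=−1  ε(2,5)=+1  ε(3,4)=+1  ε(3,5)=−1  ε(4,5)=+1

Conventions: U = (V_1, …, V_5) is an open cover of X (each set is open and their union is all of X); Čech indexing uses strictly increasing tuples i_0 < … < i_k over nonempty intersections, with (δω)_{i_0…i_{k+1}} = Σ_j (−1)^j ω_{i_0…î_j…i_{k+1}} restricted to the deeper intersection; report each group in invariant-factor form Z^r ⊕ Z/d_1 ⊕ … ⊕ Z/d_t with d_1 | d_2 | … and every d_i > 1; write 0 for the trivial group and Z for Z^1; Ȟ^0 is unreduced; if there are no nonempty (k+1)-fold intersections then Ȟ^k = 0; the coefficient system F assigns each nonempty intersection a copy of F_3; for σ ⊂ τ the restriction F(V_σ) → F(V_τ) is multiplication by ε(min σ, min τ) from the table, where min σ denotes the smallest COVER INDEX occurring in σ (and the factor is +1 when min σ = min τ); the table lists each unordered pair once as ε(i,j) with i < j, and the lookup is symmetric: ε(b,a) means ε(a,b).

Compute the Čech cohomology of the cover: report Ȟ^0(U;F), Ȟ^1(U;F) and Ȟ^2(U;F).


nonempty overlaps:
  V12={t,c} V15={r,u} V23={b} V34={w,x} V45={s}
C dims 5,5; δ0: rk_F3 4
degree 0: 5−4−0 = 1 → Ȟ^0 ≅ Z/3
degree 1: 5−0−4 = 1 → Ȟ^1 ≅ Z/3
degree 2: 0−0−0 = 0 → Ȟ^2 ≅ 0

Ȟ^0(U;F) ≅ Z/3; Ȟ^1(U;F) ≅ Z/3; Ȟ^2(U;F) ≅ 0


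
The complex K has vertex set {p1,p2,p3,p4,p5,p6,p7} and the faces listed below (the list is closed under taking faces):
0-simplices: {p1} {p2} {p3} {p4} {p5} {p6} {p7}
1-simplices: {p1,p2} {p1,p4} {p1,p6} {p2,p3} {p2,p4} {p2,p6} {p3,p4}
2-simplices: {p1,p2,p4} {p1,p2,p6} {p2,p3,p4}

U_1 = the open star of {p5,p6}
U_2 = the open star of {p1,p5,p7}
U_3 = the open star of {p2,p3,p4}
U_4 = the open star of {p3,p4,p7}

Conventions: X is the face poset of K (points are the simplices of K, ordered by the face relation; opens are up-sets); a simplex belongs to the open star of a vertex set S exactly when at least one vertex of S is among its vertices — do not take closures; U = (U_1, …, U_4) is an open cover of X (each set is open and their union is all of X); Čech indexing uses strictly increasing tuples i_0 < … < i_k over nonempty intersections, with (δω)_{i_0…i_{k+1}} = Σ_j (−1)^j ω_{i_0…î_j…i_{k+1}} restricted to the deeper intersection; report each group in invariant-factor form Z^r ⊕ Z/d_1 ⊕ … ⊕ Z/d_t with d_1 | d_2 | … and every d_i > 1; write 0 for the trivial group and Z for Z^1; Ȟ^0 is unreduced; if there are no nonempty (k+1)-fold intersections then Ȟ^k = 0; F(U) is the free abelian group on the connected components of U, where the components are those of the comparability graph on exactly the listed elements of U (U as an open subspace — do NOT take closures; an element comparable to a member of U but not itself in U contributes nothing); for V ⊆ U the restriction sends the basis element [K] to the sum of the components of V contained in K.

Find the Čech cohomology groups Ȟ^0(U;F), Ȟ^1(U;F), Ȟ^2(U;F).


Ȟ^0(U;F) ≅ Z^3,  Ȟ^1(U;F) ≅ 0,  Ȟ^2(U;F) ≅ 0

intersection data:
  U1={{p5},{p6},{p1,p6},{p2,p6},{p1,p2,p6}} U2={{p1},{p5},{p7},{p1,p2},{p1,p4},{p1,p6},{p1,p2,p4},{p1,p2,p6}} U3={{p2},{p3},{p4},{p1,p2},{p1,p4},{p2,p3},{p2,p4},{p2,p6},{p3,p4},{p1,p2,p4},{p1,p2,p6},{p2,p3,p4}} U4={{p3},{p4},{p7},{p1,p4},{p2,p3},{p2,p4},{p3,p4},{p1,p2,p4},{p2,p3,p4}}
  U12={{p5},{p1,p6},{p1,p2,p6}} U13={{p2,p6},{p1,p2,p6}} U23={{p1,p2},{p1,p4},{p1,p2,p4},{p1,p2,p6}} U24={{p7},{p1,p4},{p1,p2,p4}} U34={{p3},{p4},{p1,p4},{p2,p3},{p2,p4},{p3,p4},{p1,p2,p4},{p2,p3,p4}}
  U123={{p1,p2,p6}} U234={{p1,p4},{p1,p2,p4}}
components per intersection:
  U1: {{p5}} {{p6},{p1,p6},{p2,p6},{p1,p2,p6}}
  U2: {{p1},{p1,p2},{p1,p4},{p1,p6},{p1,p2,p4},{p1,p2,p6}} {{p5}} {{p7}}
  U3: {{p2},{p3},{p4},{p1,p2},{p1,p4},{p2,p3},{p2,p4},{p2,p6},{p3,p4},{p1,p2,p4},{p1,p2,p6},{p2,p3,p4}}
  U4: {{p3},{p4},{p1,p4},{p2,p3},{p2,p4},{p3,p4},{p1,p2,p4},{p2,p3,p4}} {{p7}}
  U12: {{p5}} {{p1,p6},{p1,p2,p6}}
  U13: {{p2,p6},{p1,p2,p6}}
  U23: {{p1,p2},{p1,p4},{p1,p2,p4},{p1,p2,p6}}
  U24: {{p7}} {{p1,p4},{p1,p2,p4}}
  U34: {{p3},{p4},{p1,p4},{p2,p3},{p2,p4},{p3,p4},{p1,p2,p4},{p2,p3,p4}}
  U123: {{p1,p2,p6}}
  U234: {{p1,p4},{p1,p2,p4}}
C dims 8,7,2; δ0: rk 5, SNF 1^5; δ1: rk 2, SNF 1^2
Ȟ^0 = (8 − 5) − 0 = 3, so Ȟ^0 ≅ Z^3
Ȟ^1 = (7 − 2) − 5 = 0, so Ȟ^1 ≅ 0
Ȟ^2 = (2 − 0) − 2 = 0, so Ȟ^2 ≅ 0


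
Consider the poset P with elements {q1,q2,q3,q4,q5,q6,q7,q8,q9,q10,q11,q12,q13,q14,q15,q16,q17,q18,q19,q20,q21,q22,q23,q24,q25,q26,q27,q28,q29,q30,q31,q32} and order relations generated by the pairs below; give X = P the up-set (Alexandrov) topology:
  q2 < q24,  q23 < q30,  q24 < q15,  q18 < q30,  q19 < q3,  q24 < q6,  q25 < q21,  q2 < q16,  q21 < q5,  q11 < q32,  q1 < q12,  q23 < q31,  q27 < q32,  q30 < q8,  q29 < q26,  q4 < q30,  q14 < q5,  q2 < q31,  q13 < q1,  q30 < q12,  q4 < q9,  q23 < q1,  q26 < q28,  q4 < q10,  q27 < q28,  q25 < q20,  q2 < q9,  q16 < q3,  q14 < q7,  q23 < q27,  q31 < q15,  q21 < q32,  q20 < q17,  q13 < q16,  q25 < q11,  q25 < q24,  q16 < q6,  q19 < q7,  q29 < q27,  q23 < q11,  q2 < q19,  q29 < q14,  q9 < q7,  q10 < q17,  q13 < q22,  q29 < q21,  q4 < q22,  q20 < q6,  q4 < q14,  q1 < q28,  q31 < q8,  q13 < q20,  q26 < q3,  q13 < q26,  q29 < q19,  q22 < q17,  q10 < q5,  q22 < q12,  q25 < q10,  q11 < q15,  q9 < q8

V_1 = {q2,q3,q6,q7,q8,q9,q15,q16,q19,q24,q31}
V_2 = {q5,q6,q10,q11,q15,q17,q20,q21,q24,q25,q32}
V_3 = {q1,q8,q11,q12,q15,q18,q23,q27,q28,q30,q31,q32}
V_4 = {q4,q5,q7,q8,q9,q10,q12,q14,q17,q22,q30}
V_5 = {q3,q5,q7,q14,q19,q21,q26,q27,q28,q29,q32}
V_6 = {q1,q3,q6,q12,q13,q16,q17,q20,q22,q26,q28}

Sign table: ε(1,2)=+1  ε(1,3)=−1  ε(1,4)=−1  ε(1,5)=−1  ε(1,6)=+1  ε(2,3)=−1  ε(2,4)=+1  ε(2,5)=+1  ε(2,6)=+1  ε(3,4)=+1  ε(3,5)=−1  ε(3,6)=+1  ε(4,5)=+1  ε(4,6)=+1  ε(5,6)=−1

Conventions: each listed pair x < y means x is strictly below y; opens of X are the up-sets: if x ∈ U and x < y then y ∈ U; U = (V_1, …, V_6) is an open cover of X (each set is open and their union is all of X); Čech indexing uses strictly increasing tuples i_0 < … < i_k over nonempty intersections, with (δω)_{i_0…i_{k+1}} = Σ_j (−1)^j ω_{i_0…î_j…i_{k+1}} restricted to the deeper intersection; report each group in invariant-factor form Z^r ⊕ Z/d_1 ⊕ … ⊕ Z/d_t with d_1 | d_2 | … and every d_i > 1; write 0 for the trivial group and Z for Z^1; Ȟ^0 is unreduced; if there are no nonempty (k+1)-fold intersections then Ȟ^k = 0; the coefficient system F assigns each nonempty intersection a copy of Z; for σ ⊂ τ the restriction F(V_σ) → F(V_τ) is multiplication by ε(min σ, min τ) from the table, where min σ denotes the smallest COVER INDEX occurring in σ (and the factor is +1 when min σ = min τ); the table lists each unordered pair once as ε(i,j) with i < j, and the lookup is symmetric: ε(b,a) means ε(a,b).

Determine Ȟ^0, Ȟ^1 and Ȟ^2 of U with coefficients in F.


intersection data:
  V12={q6,q15,q24} V13={q8,q15,q31} V14={q7,q8,q9} V15={q3,q7,q19} V16={q3,q6,q16} V23={q11,q15,q32} V24={q5,q10,q17} V25={q5,q21,q32} V26={q6,q17,q20} V34={q8,q12,q30} V35={q27,q28,q32} V36={q1,q12,q28} V45={q5,q7,q14} V46={q12,q17,q22} V56={q3,q26,q28}
  V123={q15} V126={q6} V134={q8} V145={q7} V156={q3} V235={q32} V245={q5} V246={q17} V346={q12} V356={q28}
C dims 6,15,10; δ0: rk 6, SNF 1^5·2; δ1: rk 9, SNF 1^9
Ȟ^0 = (6 − 6) − 0 = 0, so Ȟ^0 ≅ 0
Ȟ^1 = (15 − 9) − 6 = 0 plus torsion [2], so Ȟ^1 ≅ Z/2
Ȟ^2 = (10 − 0) − 9 = 1, so Ȟ^2 ≅ Z

Ȟ^0 = 0,  Ȟ^1 = Z/2,  Ȟ^2 = Z
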